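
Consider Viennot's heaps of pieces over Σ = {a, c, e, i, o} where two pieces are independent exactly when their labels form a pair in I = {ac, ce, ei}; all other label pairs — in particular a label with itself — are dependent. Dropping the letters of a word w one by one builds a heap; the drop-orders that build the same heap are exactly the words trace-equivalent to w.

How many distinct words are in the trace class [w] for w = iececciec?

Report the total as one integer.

#0=i has no predecessor
#1=e has no predecessor
#2=c depends on [0:i]
#3=e depends on [1:e]
#4=c depends on [2:c]
#5=c depends on [4:c]
#6=i depends on [5:c]
#7=e depends on [3:e]
#8=c depends on [6:i]
sources: [0:i, 1:e]
N(rest) = Σ N(rest − s) over sources s of rest; N(one piece) = 1:
  size 1 → [7]=1  [8]=1
  size 2 → [3,7]=1  [6,8]=1  [7,8]=2
  size 3 → [1,3,7]=1  [3,7,8]=3  [5,6,8]=1  [6,7,8]=3
  size 4 → [1,3,7,8]=4  [3,6,7,8]=6  [4,5,6,8]=1  [5,6,7,8]=4
  size 5 → [1,3,6,7,8]=10  [2,4,5,6,8]=1  [3,5,6,7,8]=10  [4,5,6,7,8]=5
  size 6 → [0,2,4,5,6,8]=1  [1,3,5,6,7,8]=20  [2,4,5,6,7,8]=6  [3,4,5,6,7,8]=15
  size 7 → [0,2,4,5,6,7,8]=7  [1,3,4,5,6,7,8]=35  [2,3,4,5,6,7,8]=21
  first=0(i) contributes 56
  first=1(e) contributes 28
|[w]| = 84

84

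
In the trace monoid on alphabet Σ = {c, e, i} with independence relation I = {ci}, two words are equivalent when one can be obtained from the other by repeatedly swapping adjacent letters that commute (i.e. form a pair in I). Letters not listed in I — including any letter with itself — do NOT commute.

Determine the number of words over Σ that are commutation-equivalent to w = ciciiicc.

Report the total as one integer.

0(c) covers ∅
1(i) covers ∅
2(c) covers 0:c
3(i) covers 1:i
4(i) covers 3:i
5(i) covers 4:i
6(c) covers 2:c
7(c) covers 6:c
floor of heap: 0:c, 1:i
completions by unplaced set U, small U first (add the entries for U minus each lowest piece of U):
  |U|=1: {5}:1  {7}:1
  |U|=2: {4,5}:1  {5,7}:2  {6,7}:1
  |U|=3: {2,6,7}:1  {3,4,5}:1  {4,5,7}:3  {5,6,7}:3
  |U|=4: {0,2,6,7}:1  {1,3,4,5}:1  {2,5,6,7}:4  {3,4,5,7}:4  {4,5,6,7}:6
  |U|=5: {0,2,5,6,7}:5  {1,3,4,5,7}:5  {2,4,5,6,7}:10  {3,4,5,6,7}:10
  |U|=6: {0,2,4,5,6,7}:15  {1,3,4,5,6,7}:15  {2,3,4,5,6,7}:20
  start at 0(c): 35
  start at 1(i): 35
sum over floor = 70

70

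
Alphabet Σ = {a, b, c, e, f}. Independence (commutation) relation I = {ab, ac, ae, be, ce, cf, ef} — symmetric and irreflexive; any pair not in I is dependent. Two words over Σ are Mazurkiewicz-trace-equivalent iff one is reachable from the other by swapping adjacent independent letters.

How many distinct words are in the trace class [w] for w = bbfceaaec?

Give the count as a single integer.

0(b) covers ∅
1(b) covers 0:b
2(f) covers 1:b
3(c) covers 1:b
4(e) covers ∅
5(a) covers 2:f
6(a) covers 5:a
7(e) covers 4:e
8(c) covers 3:c
floor of heap: 0:b, 4:e
completions by unplaced set U, small U first (add the entries for U minus each lowest piece of U):
  |U|=1: {6}:1  {7}:1  {8}:1
  |U|=2: {3,8}:1  {4,7}:1  {5,6}:1  {6,7}:2  {6,8}:2  {7,8}:2
  |U|=3: {2,5,6}:1  {3,6,8}:3  {3,7,8}:3  {4,6,7}:3  {4,7,8}:3  {5,6,7}:3  {5,6,8}:3  {6,7,8}:6
  |U|=4: {2,5,6,7}:4  {2,5,6,8}:4  {3,4,7,8}:6  {3,5,6,8}:6  {3,6,7,8}:12  {4,5,6,7}:6  {4,6,7,8}:12  {5,6,7,8}:12
  |U|=5: {2,3,5,6,8}:10  {2,4,5,6,7}:10  {2,5,6,7,8}:20  {3,4,6,7,8}:30  {3,5,6,7,8}:30  {4,5,6,7,8}:30
  |U|=6: {1,2,3,5,6,8}:10  {2,3,5,6,7,8}:60  {2,4,5,6,7,8}:60  {3,4,5,6,7,8}:90
  |U|=7: {0,1,2,3,5,6,8}:10  {1,2,3,5,6,7,8}:70  {2,3,4,5,6,7,8}:210
  start at 0(b): 280
  start at 4(e): 80
sum over floor = 360

360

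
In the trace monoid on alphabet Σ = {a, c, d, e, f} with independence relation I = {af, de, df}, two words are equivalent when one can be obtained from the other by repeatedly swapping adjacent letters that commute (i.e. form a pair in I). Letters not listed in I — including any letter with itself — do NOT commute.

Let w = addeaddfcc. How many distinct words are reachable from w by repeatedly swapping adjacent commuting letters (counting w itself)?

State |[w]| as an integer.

15

drop 0:a onto floor
drop 1:d onto {0:a}
drop 2:d onto {1:d}
drop 3:e onto {0:a}
drop 4:a onto {2:d, 3:e}
drop 5:d onto {4:a}
drop 6:d onto {5:d}
drop 7:f onto {3:e}
drop 8:c onto {6:d, 7:f}
drop 9:c onto {8:c}
ground layer = {0:a}
drop-orders for the pieces not yet dropped (sum over which currently-grounded one goes next):
  1 to go: {9} 1
  2 to go: {8,9} 1
  3 to go: {6,8,9} 1  {7,8,9} 1
  4 to go: {5,6,8,9} 1  {6,7,8,9} 2
  5 to go: {4,5,6,8,9} 1  {5,6,7,8,9} 3
  6 to go: {2,4,5,6,8,9} 1  {4,5,6,7,8,9} 4
  7 to go: {1,2,4,5,6,8,9} 1  {2,4,5,6,7,8,9} 5  {3,4,5,6,7,8,9} 4
  8 to go: {1,2,4,5,6,7,8,9} 6  {2,3,4,5,6,7,8,9} 9
  if 0:a drops first: 15 orders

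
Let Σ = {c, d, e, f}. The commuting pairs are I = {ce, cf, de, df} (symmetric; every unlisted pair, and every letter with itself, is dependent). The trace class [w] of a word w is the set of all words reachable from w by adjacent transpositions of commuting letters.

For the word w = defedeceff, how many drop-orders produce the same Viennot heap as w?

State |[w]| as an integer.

piece 0:d — minimal
piece 1:e — minimal
piece 2:f rests on {1:e}
piece 3:e rests on {2:f}
piece 4:d rests on {0:d}
piece 5:e rests on {3:e}
piece 6:c rests on {4:d}
piece 7:e rests on {5:e}
piece 8:f rests on {7:e}
piece 9:f rests on {8:f}
minimal pieces: {0:d, 1:e}
ways to finish when only these pieces remain (= sum over removing one remaining piece with nothing left below it):
  1 left: {6}→1  {9}→1
  2 left: {4,6}→1  {6,9}→2  {8,9}→1
  3 left: {0,4,6}→1  {4,6,9}→3  {6,8,9}→3  {7,8,9}→1
  4 left: {0,4,6,9}→4  {4,6,8,9}→6  {5,7,8,9}→1  {6,7,8,9}→4
  5 left: {0,4,6,8,9}→10  {3,5,7,8,9}→1  {4,6,7,8,9}→10  {5,6,7,8,9}→5
  6 left: {0,4,6,7,8,9}→20  {2,3,5,7,8,9}→1  {3,5,6,7,8,9}→6  {4,5,6,7,8,9}→15
  7 left: {0,4,5,6,7,8,9}→35  {1,2,3,5,7,8,9}→1  {2,3,5,6,7,8,9}→7  {3,4,5,6,7,8,9}→21
  8 left: {0,3,4,5,6,7,8,9}→56  {1,2,3,5,6,7,8,9}→8  {2,3,4,5,6,7,8,9}→28
  placing 0:d first → 36 extensions
  placing 1:e first → 84 extensions
total linear extensions = 120

120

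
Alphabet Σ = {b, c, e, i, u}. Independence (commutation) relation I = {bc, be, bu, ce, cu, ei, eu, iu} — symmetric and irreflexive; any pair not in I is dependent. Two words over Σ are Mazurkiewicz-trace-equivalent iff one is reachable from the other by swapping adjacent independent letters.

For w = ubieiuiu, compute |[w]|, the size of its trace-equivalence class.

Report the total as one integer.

#0=u has no predecessor
#1=b has no predecessor
#2=i depends on [1:b]
#3=e has no predecessor
#4=i depends on [2:i]
#5=u depends on [0:u]
#6=i depends on [4:i]
#7=u depends on [5:u]
sources: [0:u, 1:b, 3:e]
N(rest) = Σ N(rest − s) over sources s of rest; N(one piece) = 1:
  size 1 → [3]=1  [6]=1  [7]=1
  size 2 → [3,6]=2  [3,7]=2  [4,6]=1  [5,7]=1  [6,7]=2
  size 3 → [0,5,7]=1  [2,4,6]=1  [3,4,6]=3  [3,5,7]=3  [3,6,7]=6  [4,6,7]=3  [5,6,7]=3
  size 4 → [0,3,5,7]=4  [0,5,6,7]=4  [1,2,4,6]=1  [2,3,4,6]=4  [2,4,6,7]=4  [3,4,6,7]=12  [3,5,6,7]=12  [4,5,6,7]=6
  size 5 → [0,3,5,6,7]=20  [0,4,5,6,7]=10  [1,2,3,4,6]=5  [1,2,4,6,7]=5  [2,3,4,6,7]=20  [2,4,5,6,7]=10  [3,4,5,6,7]=30
  size 6 → [0,2,4,5,6,7]=20  [0,3,4,5,6,7]=60  [1,2,3,4,6,7]=30  [1,2,4,5,6,7]=15  [2,3,4,5,6,7]=60
  first=0(u) contributes 105
  first=1(b) contributes 140
  first=3(e) contributes 35
|[w]| = 280

280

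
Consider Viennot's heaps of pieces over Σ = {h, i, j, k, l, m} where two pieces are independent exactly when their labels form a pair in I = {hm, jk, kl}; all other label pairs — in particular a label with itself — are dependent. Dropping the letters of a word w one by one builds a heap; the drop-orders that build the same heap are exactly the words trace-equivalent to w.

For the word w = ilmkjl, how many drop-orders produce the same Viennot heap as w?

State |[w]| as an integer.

#0=i has no predecessor
#1=l depends on [0:i]
#2=m depends on [1:l]
#3=k depends on [2:m]
#4=j depends on [2:m]
#5=l depends on [4:j]
sources: [0:i]
N(rest) = Σ N(rest − s) over sources s of rest; N(one piece) = 1:
  size 1 → [3]=1  [5]=1
  size 2 → [3,5]=2  [4,5]=1
  size 3 → [3,4,5]=3
  size 4 → [2,3,4,5]=3
  first=0(i) contributes 3

3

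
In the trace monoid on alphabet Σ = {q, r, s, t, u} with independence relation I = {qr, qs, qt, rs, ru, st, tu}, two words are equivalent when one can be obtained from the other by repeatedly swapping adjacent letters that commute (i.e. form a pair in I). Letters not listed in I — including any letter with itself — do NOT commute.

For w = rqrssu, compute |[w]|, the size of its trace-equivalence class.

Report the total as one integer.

45

#0=r has no predecessor
#1=q has no predecessor
#2=r depends on [0:r]
#3=s has no predecessor
#4=s depends on [3:s]
#5=u depends on [1:q, 4:s]
sources: [0:r, 1:q, 3:s]
N(rest) = Σ N(rest − s) over sources s of rest; N(one piece) = 1:
  size 1 → [2]=1  [5]=1
  size 2 → [0,2]=1  [1,5]=1  [2,5]=2  [4,5]=1
  size 3 → [0,2,5]=3  [1,2,5]=3  [1,4,5]=2  [2,4,5]=3  [3,4,5]=1
  size 4 → [0,1,2,5]=6  [0,2,4,5]=6  [1,2,4,5]=8  [1,3,4,5]=3  [2,3,4,5]=4
  first=0(r) contributes 15
  first=1(q) contributes 10
  first=3(s) contributes 20
|[w]| = 45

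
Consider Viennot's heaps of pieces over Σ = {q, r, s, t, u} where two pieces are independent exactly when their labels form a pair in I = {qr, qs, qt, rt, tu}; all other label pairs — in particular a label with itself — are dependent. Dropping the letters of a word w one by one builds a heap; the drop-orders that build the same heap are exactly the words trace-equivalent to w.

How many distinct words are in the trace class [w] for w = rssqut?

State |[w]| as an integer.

drop 0:r onto floor
drop 1:s onto {0:r}
drop 2:s onto {1:s}
drop 3:q onto floor
drop 4:u onto {2:s, 3:q}
drop 5:t onto {2:s}
ground layer = {0:r, 3:q}
drop-orders for the pieces not yet dropped (sum over which currently-grounded one goes next):
  1 to go: {4} 1  {5} 1
  2 to go: {3,4} 1  {4,5} 2
  3 to go: {2,4,5} 2  {3,4,5} 3
  4 to go: {1,2,4,5} 2  {2,3,4,5} 5
  if 0:r drops first: 7 orders
  if 3:q drops first: 2 orders
heap linearizations: 9

9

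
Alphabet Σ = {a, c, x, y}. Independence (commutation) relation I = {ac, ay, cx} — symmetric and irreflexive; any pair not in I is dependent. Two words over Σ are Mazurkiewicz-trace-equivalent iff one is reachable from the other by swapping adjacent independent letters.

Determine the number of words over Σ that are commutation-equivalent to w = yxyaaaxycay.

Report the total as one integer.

16

0(y) covers ∅
1(x) covers 0:y
2(y) covers 1:x
3(a) covers 1:x
4(a) covers 3:a
5(a) covers 4:a
6(x) covers 2:y, 5:a
7(y) covers 6:x
8(c) covers 7:y
9(a) covers 6:x
10(y) covers 8:c
floor of heap: 0:y
completions by unplaced set U, small U first (add the entries for U minus each lowest piece of U):
  |U|=1: {9}:1  {10}:1
  |U|=2: {8,10}:1  {9,10}:2
  |U|=3: {7,8,10}:1  {8,9,10}:3
  |U|=4: {7,8,9,10}:4
  |U|=5: {6,7,8,9,10}:4
  |U|=6: {2,6,7,8,9,10}:4  {5,6,7,8,9,10}:4
  |U|=7: {2,5,6,7,8,9,10}:8  {4,5,6,7,8,9,10}:4
  |U|=8: {2,4,5,6,7,8,9,10}:12  {3,4,5,6,7,8,9,10}:4
  |U|=9: {2,3,4,5,6,7,8,9,10}:16
  start at 0(y): 16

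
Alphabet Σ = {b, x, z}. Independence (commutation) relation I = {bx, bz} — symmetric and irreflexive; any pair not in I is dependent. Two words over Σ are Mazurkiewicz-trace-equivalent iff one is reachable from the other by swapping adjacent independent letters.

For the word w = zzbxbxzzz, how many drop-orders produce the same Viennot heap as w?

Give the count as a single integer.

0(z) covers ∅
1(z) covers 0:z
2(b) covers ∅
3(x) covers 1:z
4(b) covers 2:b
5(x) covers 3:x
6(z) covers 5:x
7(z) covers 6:z
8(z) covers 7:z
floor of heap: 0:z, 2:b
completions by unplaced set U, small U first (add the entries for U minus each lowest piece of U):
  |U|=1: {4}:1  {8}:1
  |U|=2: {2,4}:1  {4,8}:2  {7,8}:1
  |U|=3: {2,4,8}:3  {4,7,8}:3  {6,7,8}:1
  |U|=4: {2,4,7,8}:6  {4,6,7,8}:4  {5,6,7,8}:1
  |U|=5: {2,4,6,7,8}:10  {3,5,6,7,8}:1  {4,5,6,7,8}:5
  |U|=6: {1,3,5,6,7,8}:1  {2,4,5,6,7,8}:15  {3,4,5,6,7,8}:6
  |U|=7: {0,1,3,5,6,7,8}:1  {1,3,4,5,6,7,8}:7  {2,3,4,5,6,7,8}:21
  start at 0(z): 28
  start at 2(b): 8
sum over floor = 36

36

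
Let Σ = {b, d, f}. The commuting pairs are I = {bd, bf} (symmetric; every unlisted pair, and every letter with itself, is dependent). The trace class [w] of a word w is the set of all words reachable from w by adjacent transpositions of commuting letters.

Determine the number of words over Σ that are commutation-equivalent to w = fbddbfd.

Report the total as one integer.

21

#0=f has no predecessor
#1=b has no predecessor
#2=d depends on [0:f]
#3=d depends on [2:d]
#4=b depends on [1:b]
#5=f depends on [3:d]
#6=d depends on [5:f]
sources: [0:f, 1:b]
N(rest) = Σ N(rest − s) over sources s of rest; N(one piece) = 1:
  size 1 → [4]=1  [6]=1
  size 2 → [1,4]=1  [4,6]=2  [5,6]=1
  size 3 → [1,4,6]=3  [3,5,6]=1  [4,5,6]=3
  size 4 → [1,4,5,6]=6  [2,3,5,6]=1  [3,4,5,6]=4
  size 5 → [0,2,3,5,6]=1  [1,3,4,5,6]=10  [2,3,4,5,6]=5
  first=0(f) contributes 15
  first=1(b) contributes 6
|[w]| = 21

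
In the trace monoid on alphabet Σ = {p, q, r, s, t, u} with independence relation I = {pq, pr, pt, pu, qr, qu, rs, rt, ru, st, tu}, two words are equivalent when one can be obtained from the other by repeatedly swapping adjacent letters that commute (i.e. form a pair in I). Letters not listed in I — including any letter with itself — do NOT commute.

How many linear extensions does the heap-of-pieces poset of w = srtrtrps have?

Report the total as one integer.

560

#0=s has no predecessor
#1=r has no predecessor
#2=t has no predecessor
#3=r depends on [1:r]
#4=t depends on [2:t]
#5=r depends on [3:r]
#6=p depends on [0:s]
#7=s depends on [6:p]
sources: [0:s, 1:r, 2:t]
N(rest) = Σ N(rest − s) over sources s of rest; N(one piece) = 1:
  size 1 → [4]=1  [5]=1  [7]=1
  size 2 → [2,4]=1  [3,5]=1  [4,5]=2  [4,7]=2  [5,7]=2  [6,7]=1
  size 3 → [0,6,7]=1  [1,3,5]=1  [2,4,5]=3  [2,4,7]=3  [3,4,5]=3  [3,5,7]=3  [4,5,7]=6  [4,6,7]=3  [5,6,7]=3
  size 4 → [0,4,6,7]=4  [0,5,6,7]=4  [1,3,4,5]=4  [1,3,5,7]=4  [2,3,4,5]=6  [2,4,5,7]=12  [2,4,6,7]=6  [3,4,5,7]=12  [3,5,6,7]=6  [4,5,6,7]=12
  size 5 → [0,2,4,6,7]=10  [0,3,5,6,7]=10  [0,4,5,6,7]=20  [1,2,3,4,5]=10  [1,3,4,5,7]=20  [1,3,5,6,7]=10  [2,3,4,5,7]=30  [2,4,5,6,7]=30  [3,4,5,6,7]=30
  size 6 → [0,1,3,5,6,7]=20  [0,2,4,5,6,7]=60  [0,3,4,5,6,7]=60  [1,2,3,4,5,7]=60  [1,3,4,5,6,7]=60  [2,3,4,5,6,7]=90
  first=0(s) contributes 210
  first=1(r) contributes 210
  first=2(t) contributes 140
|[w]| = 560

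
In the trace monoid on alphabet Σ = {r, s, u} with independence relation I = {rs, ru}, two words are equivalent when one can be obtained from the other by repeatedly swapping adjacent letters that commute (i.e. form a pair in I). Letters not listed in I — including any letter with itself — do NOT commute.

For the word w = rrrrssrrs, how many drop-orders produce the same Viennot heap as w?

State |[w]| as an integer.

drop 0:r onto floor
drop 1:r onto {0:r}
drop 2:r onto {1:r}
drop 3:r onto {2:r}
drop 4:s onto floor
drop 5:s onto {4:s}
drop 6:r onto {3:r}
drop 7:r onto {6:r}
drop 8:s onto {5:s}
ground layer = {0:r, 4:s}
drop-orders for the pieces not yet dropped (sum over which currently-grounded one goes next):
  1 to go: {7} 1  {8} 1
  2 to go: {5,8} 1  {6,7} 1  {7,8} 2
  3 to go: {3,6,7} 1  {4,5,8} 1  {5,7,8} 3  {6,7,8} 3
  4 to go: {2,3,6,7} 1  {3,6,7,8} 4  {4,5,7,8} 4  {5,6,7,8} 6
  5 to go: {1,2,3,6,7} 1  {2,3,6,7,8} 5  {3,5,6,7,8} 10  {4,5,6,7,8} 10
  6 to go: {0,1,2,3,6,7} 1  {1,2,3,6,7,8} 6  {2,3,5,6,7,8} 15  {3,4,5,6,7,8} 20
  7 to go: {0,1,2,3,6,7,8} 7  {1,2,3,5,6,7,8} 21  {2,3,4,5,6,7,8} 35
  if 0:r drops first: 56 orders
  if 4:s drops first: 28 orders
heap linearizations: 84

84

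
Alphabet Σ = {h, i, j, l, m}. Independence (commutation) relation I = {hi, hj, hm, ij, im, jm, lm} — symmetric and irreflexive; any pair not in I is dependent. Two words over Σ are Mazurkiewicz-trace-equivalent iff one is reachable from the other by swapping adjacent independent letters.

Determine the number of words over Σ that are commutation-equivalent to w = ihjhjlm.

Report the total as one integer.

210

0(i) covers ∅
1(h) covers ∅
2(j) covers ∅
3(h) covers 1:h
4(j) covers 2:j
5(l) covers 0:i, 3:h, 4:j
6(m) covers ∅
floor of heap: 0:i, 1:h, 2:j, 6:m
completions by unplaced set U, small U first (add the entries for U minus each lowest piece of U):
  |U|=1: {5}:1  {6}:1
  |U|=2: {0,5}:1  {3,5}:1  {4,5}:1  {5,6}:2
  |U|=3: {0,3,5}:2  {0,4,5}:2  {0,5,6}:3  {1,3,5}:1  {2,4,5}:1  {3,4,5}:2  {3,5,6}:3  {4,5,6}:3
  |U|=4: {0,1,3,5}:3  {0,2,4,5}:3  {0,3,4,5}:6  {0,3,5,6}:8  {0,4,5,6}:8  {1,3,4,5}:3  {1,3,5,6}:4  {2,3,4,5}:3  {2,4,5,6}:4  {3,4,5,6}:8
  |U|=5: {0,1,3,4,5}:12  {0,1,3,5,6}:15  {0,2,3,4,5}:12  {0,2,4,5,6}:15  {0,3,4,5,6}:30  {1,2,3,4,5}:6  {1,3,4,5,6}:15  {2,3,4,5,6}:15
  start at 0(i): 36
  start at 1(h): 72
  start at 2(j): 72
  start at 6(m): 30
sum over floor = 210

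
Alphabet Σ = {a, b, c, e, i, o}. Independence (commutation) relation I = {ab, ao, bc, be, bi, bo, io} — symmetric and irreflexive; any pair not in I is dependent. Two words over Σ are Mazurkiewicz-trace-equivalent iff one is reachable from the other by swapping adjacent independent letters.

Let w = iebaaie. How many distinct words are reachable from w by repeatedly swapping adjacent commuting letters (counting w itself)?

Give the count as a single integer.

0(i) covers ∅
1(e) covers 0:i
2(b) covers ∅
3(a) covers 1:e
4(a) covers 3:a
5(i) covers 4:a
6(e) covers 5:i
floor of heap: 0:i, 2:b
completions by unplaced set U, small U first (add the entries for U minus each lowest piece of U):
  |U|=1: {2}:1  {6}:1
  |U|=2: {2,6}:2  {5,6}:1
  |U|=3: {2,5,6}:3  {4,5,6}:1
  |U|=4: {2,4,5,6}:4  {3,4,5,6}:1
  |U|=5: {1,3,4,5,6}:1  {2,3,4,5,6}:5
  start at 0(i): 6
  start at 2(b): 1
sum over floor = 7

7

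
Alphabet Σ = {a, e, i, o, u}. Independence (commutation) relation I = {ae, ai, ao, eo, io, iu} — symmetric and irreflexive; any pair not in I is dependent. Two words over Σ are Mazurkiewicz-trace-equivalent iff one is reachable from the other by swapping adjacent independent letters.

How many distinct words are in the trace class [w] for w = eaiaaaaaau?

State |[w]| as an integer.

drop 0:e onto floor
drop 1:a onto floor
drop 2:i onto {0:e}
drop 3:a onto {1:a}
drop 4:a onto {3:a}
drop 5:a onto {4:a}
drop 6:a onto {5:a}
drop 7:a onto {6:a}
drop 8:a onto {7:a}
drop 9:u onto {0:e, 8:a}
ground layer = {0:e, 1:a}
drop-orders for the pieces not yet dropped (sum over which currently-grounded one goes next):
  1 to go: {2} 1  {9} 1
  2 to go: {2,9} 2  {8,9} 1
  3 to go: {0,2,9} 2  {2,8,9} 3  {7,8,9} 1
  4 to go: {0,2,8,9} 5  {2,7,8,9} 4  {6,7,8,9} 1
  5 to go: {0,2,7,8,9} 9  {2,6,7,8,9} 5  {5,6,7,8,9} 1
  6 to go: {0,2,6,7,8,9} 14  {2,5,6,7,8,9} 6  {4,5,6,7,8,9} 1
  7 to go: {0,2,5,6,7,8,9} 20  {2,4,5,6,7,8,9} 7  {3,4,5,6,7,8,9} 1
  8 to go: {0,2,4,5,6,7,8,9} 27  {1,3,4,5,6,7,8,9} 1  {2,3,4,5,6,7,8,9} 8
  if 0:e drops first: 9 orders
  if 1:a drops first: 35 orders
heap linearizations: 44

44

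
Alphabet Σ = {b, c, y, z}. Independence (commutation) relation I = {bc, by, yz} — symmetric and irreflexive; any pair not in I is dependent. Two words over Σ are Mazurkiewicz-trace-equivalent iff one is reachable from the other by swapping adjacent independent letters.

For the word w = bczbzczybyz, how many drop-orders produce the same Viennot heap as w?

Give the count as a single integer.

20

0(b) covers ∅
1(c) covers ∅
2(z) covers 0:b, 1:c
3(b) covers 2:z
4(z) covers 3:b
5(c) covers 4:z
6(z) covers 5:c
7(y) covers 5:c
8(b) covers 6:z
9(y) covers 7:y
10(z) covers 8:b
floor of heap: 0:b, 1:c
completions by unplaced set U, small U first (add the entries for U minus each lowest piece of U):
  |U|=1: {9}:1  {10}:1
  |U|=2: {7,9}:1  {8,10}:1  {9,10}:2
  |U|=3: {6,8,10}:1  {7,9,10}:3  {8,9,10}:3
  |U|=4: {6,8,9,10}:4  {7,8,9,10}:6
  |U|=5: {6,7,8,9,10}:10
  |U|=6: {5,6,7,8,9,10}:10
  |U|=7: {4,5,6,7,8,9,10}:10
  |U|=8: {3,4,5,6,7,8,9,10}:10
  |U|=9: {2,3,4,5,6,7,8,9,10}:10
  start at 0(b): 10
  start at 1(c): 10
sum over floor = 20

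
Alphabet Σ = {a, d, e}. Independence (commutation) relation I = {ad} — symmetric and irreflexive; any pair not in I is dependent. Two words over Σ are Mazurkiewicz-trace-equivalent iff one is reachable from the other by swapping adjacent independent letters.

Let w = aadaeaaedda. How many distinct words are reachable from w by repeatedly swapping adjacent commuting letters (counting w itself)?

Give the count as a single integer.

12

piece 0:a — minimal
piece 1:a rests on {0:a}
piece 2:d — minimal
piece 3:a rests on {1:a}
piece 4:e rests on {2:d, 3:a}
piece 5:a rests on {4:e}
piece 6:a rests on {5:a}
piece 7:e rests on {6:a}
piece 8:d rests on {7:e}
piece 9:d rests on {8:d}
piece 10:a rests on {7:e}
minimal pieces: {0:a, 2:d}
ways to finish when only these pieces remain (= sum over removing one remaining piece with nothing left below it):
  1 left: {9}→1  {10}→1
  2 left: {8,9}→1  {9,10}→2
  3 left: {8,9,10}→3
  4 left: {7,8,9,10}→3
  5 left: {6,7,8,9,10}→3
  6 left: {5,6,7,8,9,10}→3
  7 left: {4,5,6,7,8,9,10}→3
  8 left: {2,4,5,6,7,8,9,10}→3  {3,4,5,6,7,8,9,10}→3
  9 left: {1,3,4,5,6,7,8,9,10}→3  {2,3,4,5,6,7,8,9,10}→6
  placing 0:a first → 9 extensions
  placing 2:d first → 3 extensions
total linear extensions = 12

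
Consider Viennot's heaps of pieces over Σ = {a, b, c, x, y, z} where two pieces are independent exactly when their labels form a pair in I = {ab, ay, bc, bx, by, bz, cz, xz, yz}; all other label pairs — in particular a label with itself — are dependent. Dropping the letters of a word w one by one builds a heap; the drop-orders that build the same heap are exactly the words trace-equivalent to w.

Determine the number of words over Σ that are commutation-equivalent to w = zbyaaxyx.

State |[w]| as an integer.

32

0(z) covers ∅
1(b) covers ∅
2(y) covers ∅
3(a) covers 0:z
4(a) covers 3:a
5(x) covers 2:y, 4:a
6(y) covers 5:x
7(x) covers 6:y
floor of heap: 0:z, 1:b, 2:y
completions by unplaced set U, small U first (add the entries for U minus each lowest piece of U):
  |U|=1: {1}:1  {7}:1
  |U|=2: {1,7}:2  {6,7}:1
  |U|=3: {1,6,7}:3  {5,6,7}:1
  |U|=4: {1,5,6,7}:4  {2,5,6,7}:1  {4,5,6,7}:1
  |U|=5: {1,2,5,6,7}:5  {1,4,5,6,7}:5  {2,4,5,6,7}:2  {3,4,5,6,7}:1
  |U|=6: {0,3,4,5,6,7}:1  {1,2,4,5,6,7}:12  {1,3,4,5,6,7}:6  {2,3,4,5,6,7}:3
  start at 0(z): 21
  start at 1(b): 4
  start at 2(y): 7
sum over floor = 32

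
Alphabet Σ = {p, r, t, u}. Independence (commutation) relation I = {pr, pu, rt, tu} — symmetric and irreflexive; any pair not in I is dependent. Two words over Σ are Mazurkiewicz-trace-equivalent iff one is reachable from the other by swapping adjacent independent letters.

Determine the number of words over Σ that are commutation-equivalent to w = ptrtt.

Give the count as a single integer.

drop 0:p onto floor
drop 1:t onto {0:p}
drop 2:r onto floor
drop 3:t onto {1:t}
drop 4:t onto {3:t}
ground layer = {0:p, 2:r}
drop-orders for the pieces not yet dropped (sum over which currently-grounded one goes next):
  1 to go: {2} 1  {4} 1
  2 to go: {2,4} 2  {3,4} 1
  3 to go: {1,3,4} 1  {2,3,4} 3
  if 0:p drops first: 4 orders
  if 2:r drops first: 1 orders
heap linearizations: 5

5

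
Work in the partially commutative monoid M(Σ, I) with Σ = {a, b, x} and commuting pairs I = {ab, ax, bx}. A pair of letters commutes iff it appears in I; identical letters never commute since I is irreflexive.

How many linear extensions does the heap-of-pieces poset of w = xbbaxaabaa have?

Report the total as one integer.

0(x) covers ∅
1(b) covers ∅
2(b) covers 1:b
3(a) covers ∅
4(x) covers 0:x
5(a) covers 3:a
6(a) covers 5:a
7(b) covers 2:b
8(a) covers 6:a
9(a) covers 8:a
floor of heap: 0:x, 1:b, 3:a
completions by unplaced set U, small U first (add the entries for U minus each lowest piece of U):
  |U|=1: {4}:1  {7}:1  {9}:1
  |U|=2: {0,4}:1  {2,7}:1  {4,7}:2  {4,9}:2  {7,9}:2  {8,9}:1
  |U|=3: {0,4,7}:3  {0,4,9}:3  {1,2,7}:1  {2,4,7}:3  {2,7,9}:3  {4,7,9}:6  {4,8,9}:3  {6,8,9}:1  {7,8,9}:3
  |U|=4: {0,2,4,7}:6  {0,4,7,9}:12  {0,4,8,9}:6  {1,2,4,7}:4  {1,2,7,9}:4  {2,4,7,9}:12  {2,7,8,9}:6  {4,6,8,9}:4  {4,7,8,9}:12  {5,6,8,9}:1  {6,7,8,9}:4
  |U|=5: {0,1,2,4,7}:10  {0,2,4,7,9}:30  {0,4,6,8,9}:10  {0,4,7,8,9}:30  {1,2,4,7,9}:20  {1,2,7,8,9}:10  {2,4,7,8,9}:30  {2,6,7,8,9}:10  {3,5,6,8,9}:1  {4,5,6,8,9}:5  {4,6,7,8,9}:20  {5,6,7,8,9}:5
  |U|=6: {0,1,2,4,7,9}:60  {0,2,4,7,8,9}:90  {0,4,5,6,8,9}:15  {0,4,6,7,8,9}:60  {1,2,4,7,8,9}:60  {1,2,6,7,8,9}:20  {2,4,6,7,8,9}:60  {2,5,6,7,8,9}:15  {3,4,5,6,8,9}:6  {3,5,6,7,8,9}:6  {4,5,6,7,8,9}:30
  |U|=7: {0,1,2,4,7,8,9}:210  {0,2,4,6,7,8,9}:210  {0,3,4,5,6,8,9}:21  {0,4,5,6,7,8,9}:105  {1,2,4,6,7,8,9}:140  {1,2,5,6,7,8,9}:35  {2,3,5,6,7,8,9}:21  {2,4,5,6,7,8,9}:105  {3,4,5,6,7,8,9}:42
  |U|=8: {0,1,2,4,6,7,8,9}:560  {0,2,4,5,6,7,8,9}:420  {0,3,4,5,6,7,8,9}:168  {1,2,3,5,6,7,8,9}:56  {1,2,4,5,6,7,8,9}:280  {2,3,4,5,6,7,8,9}:168
  start at 0(x): 504
  start at 1(b): 756
  start at 3(a): 1260
sum over floor = 2520

2520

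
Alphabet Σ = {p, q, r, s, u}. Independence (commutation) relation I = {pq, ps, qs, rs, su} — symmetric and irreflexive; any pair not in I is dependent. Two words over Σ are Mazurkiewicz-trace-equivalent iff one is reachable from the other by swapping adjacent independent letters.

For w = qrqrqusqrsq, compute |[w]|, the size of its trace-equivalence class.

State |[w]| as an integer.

55

0(q) covers ∅
1(r) covers 0:q
2(q) covers 1:r
3(r) covers 2:q
4(q) covers 3:r
5(u) covers 4:q
6(s) covers ∅
7(q) covers 5:u
8(r) covers 7:q
9(s) covers 6:s
10(q) covers 8:r
floor of heap: 0:q, 6:s
completions by unplaced set U, small U first (add the entries for U minus each lowest piece of U):
  |U|=1: {9}:1  {10}:1
  |U|=2: {6,9}:1  {8,10}:1  {9,10}:2
  |U|=3: {6,9,10}:3  {7,8,10}:1  {8,9,10}:3
  |U|=4: {5,7,8,10}:1  {6,8,9,10}:6  {7,8,9,10}:4
  |U|=5: {4,5,7,8,10}:1  {5,7,8,9,10}:5  {6,7,8,9,10}:10
  |U|=6: {3,4,5,7,8,10}:1  {4,5,7,8,9,10}:6  {5,6,7,8,9,10}:15
  |U|=7: {2,3,4,5,7,8,10}:1  {3,4,5,7,8,9,10}:7  {4,5,6,7,8,9,10}:21
  |U|=8: {1,2,3,4,5,7,8,10}:1  {2,3,4,5,7,8,9,10}:8  {3,4,5,6,7,8,9,10}:28
  |U|=9: {0,1,2,3,4,5,7,8,10}:1  {1,2,3,4,5,7,8,9,10}:9  {2,3,4,5,6,7,8,9,10}:36
  start at 0(q): 45
  start at 6(s): 10
sum over floor = 55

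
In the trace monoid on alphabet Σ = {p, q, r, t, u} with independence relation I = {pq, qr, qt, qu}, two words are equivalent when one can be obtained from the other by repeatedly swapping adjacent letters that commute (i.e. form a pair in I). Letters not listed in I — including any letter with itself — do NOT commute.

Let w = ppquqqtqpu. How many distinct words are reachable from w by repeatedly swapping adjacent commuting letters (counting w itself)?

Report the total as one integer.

drop 0:p onto floor
drop 1:p onto {0:p}
drop 2:q onto floor
drop 3:u onto {1:p}
drop 4:q onto {2:q}
drop 5:q onto {4:q}
drop 6:t onto {3:u}
drop 7:q onto {5:q}
drop 8:p onto {6:t}
drop 9:u onto {8:p}
ground layer = {0:p, 2:q}
drop-orders for the pieces not yet dropped (sum over which currently-grounded one goes next):
  1 to go: {7} 1  {9} 1
  2 to go: {5,7} 1  {7,9} 2  {8,9} 1
  3 to go: {4,5,7} 1  {5,7,9} 3  {6,8,9} 1  {7,8,9} 3
  4 to go: {2,4,5,7} 1  {3,6,8,9} 1  {4,5,7,9} 4  {5,7,8,9} 6  {6,7,8,9} 4
  5 to go: {1,3,6,8,9} 1  {2,4,5,7,9} 5  {3,6,7,8,9} 5  {4,5,7,8,9} 10  {5,6,7,8,9} 10
  6 to go: {0,1,3,6,8,9} 1  {1,3,6,7,8,9} 6  {2,4,5,7,8,9} 15  {3,5,6,7,8,9} 15  {4,5,6,7,8,9} 20
  7 to go: {0,1,3,6,7,8,9} 7  {1,3,5,6,7,8,9} 21  {2,4,5,6,7,8,9} 35  {3,4,5,6,7,8,9} 35
  8 to go: {0,1,3,5,6,7,8,9} 28  {1,3,4,5,6,7,8,9} 56  {2,3,4,5,6,7,8,9} 70
  if 0:p drops first: 126 orders
  if 2:q drops first: 84 orders
heap linearizations: 210

210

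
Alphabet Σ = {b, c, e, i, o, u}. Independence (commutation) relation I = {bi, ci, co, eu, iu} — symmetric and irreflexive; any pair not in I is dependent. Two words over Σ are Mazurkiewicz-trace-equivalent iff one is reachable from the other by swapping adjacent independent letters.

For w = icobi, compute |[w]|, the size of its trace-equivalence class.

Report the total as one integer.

7

piece 0:i — minimal
piece 1:c — minimal
piece 2:o rests on {0:i}
piece 3:b rests on {1:c, 2:o}
piece 4:i rests on {2:o}
minimal pieces: {0:i, 1:c}
ways to finish when only these pieces remain (= sum over removing one remaining piece with nothing left below it):
  1 left: {3}→1  {4}→1
  2 left: {1,3}→1  {3,4}→2
  3 left: {1,3,4}→3  {2,3,4}→2
  placing 0:i first → 5 extensions
  placing 1:c first → 2 extensions
total linear extensions = 7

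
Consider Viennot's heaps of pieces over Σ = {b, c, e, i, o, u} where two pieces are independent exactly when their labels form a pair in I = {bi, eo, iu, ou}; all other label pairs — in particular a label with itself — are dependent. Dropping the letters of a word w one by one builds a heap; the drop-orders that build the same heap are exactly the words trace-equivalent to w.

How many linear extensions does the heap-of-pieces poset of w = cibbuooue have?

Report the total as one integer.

piece 0:c — minimal
piece 1:i rests on {0:c}
piece 2:b rests on {0:c}
piece 3:b rests on {2:b}
piece 4:u rests on {3:b}
piece 5:o rests on {1:i, 3:b}
piece 6:o rests on {5:o}
piece 7:u rests on {4:u}
piece 8:e rests on {1:i, 7:u}
minimal pieces: {0:c}
ways to finish when only these pieces remain (= sum over removing one remaining piece with nothing left below it):
  1 left: {6}→1  {8}→1
  2 left: {5,6}→1  {6,8}→2  {7,8}→1
  3 left: {4,7,8}→1  {5,6,8}→3  {6,7,8}→3
  4 left: {1,5,6,8}→3  {4,6,7,8}→4  {5,6,7,8}→6
  5 left: {1,5,6,7,8}→9  {4,5,6,7,8}→10
  6 left: {1,4,5,6,7,8}→19  {3,4,5,6,7,8}→10
  7 left: {1,3,4,5,6,7,8}→29  {2,3,4,5,6,7,8}→10
  placing 0:c first → 39 extensions

39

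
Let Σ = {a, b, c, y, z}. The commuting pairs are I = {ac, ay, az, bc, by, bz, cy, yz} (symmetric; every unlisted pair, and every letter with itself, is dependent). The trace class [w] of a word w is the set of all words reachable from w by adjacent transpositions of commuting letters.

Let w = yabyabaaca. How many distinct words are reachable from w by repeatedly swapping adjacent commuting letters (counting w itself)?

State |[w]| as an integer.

360

drop 0:y onto floor
drop 1:a onto floor
drop 2:b onto {1:a}
drop 3:y onto {0:y}
drop 4:a onto {2:b}
drop 5:b onto {4:a}
drop 6:a onto {5:b}
drop 7:a onto {6:a}
drop 8:c onto floor
drop 9:a onto {7:a}
ground layer = {0:y, 1:a, 8:c}
drop-orders for the pieces not yet dropped (sum over which currently-grounded one goes next):
  1 to go: {3} 1  {8} 1  {9} 1
  2 to go: {0,3} 1  {3,8} 2  {3,9} 2  {7,9} 1  {8,9} 2
  3 to go: {0,3,8} 3  {0,3,9} 3  {3,7,9} 3  {3,8,9} 6  {6,7,9} 1  {7,8,9} 3
  4 to go: {0,3,7,9} 6  {0,3,8,9} 12  {3,6,7,9} 4  {3,7,8,9} 12  {5,6,7,9} 1  {6,7,8,9} 4
  5 to go: {0,3,6,7,9} 10  {0,3,7,8,9} 30  {3,5,6,7,9} 5  {3,6,7,8,9} 20  {4,5,6,7,9} 1  {5,6,7,8,9} 5
  6 to go: {0,3,5,6,7,9} 15  {0,3,6,7,8,9} 60  {2,4,5,6,7,9} 1  {3,4,5,6,7,9} 6  {3,5,6,7,8,9} 30  {4,5,6,7,8,9} 6
  7 to go: {0,3,4,5,6,7,9} 21  {0,3,5,6,7,8,9} 105  {1,2,4,5,6,7,9} 1  {2,3,4,5,6,7,9} 7  {2,4,5,6,7,8,9} 7  {3,4,5,6,7,8,9} 42
  8 to go: {0,2,3,4,5,6,7,9} 28  {0,3,4,5,6,7,8,9} 168  {1,2,3,4,5,6,7,9} 8  {1,2,4,5,6,7,8,9} 8  {2,3,4,5,6,7,8,9} 56
  if 0:y drops first: 72 orders
  if 1:a drops first: 252 orders
  if 8:c drops first: 36 orders
heap linearizations: 360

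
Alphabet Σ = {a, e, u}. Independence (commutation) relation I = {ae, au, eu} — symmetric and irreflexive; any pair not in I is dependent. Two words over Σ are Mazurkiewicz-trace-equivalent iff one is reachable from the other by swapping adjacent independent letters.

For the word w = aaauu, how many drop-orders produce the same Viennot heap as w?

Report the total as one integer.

0(a) covers ∅
1(a) covers 0:a
2(a) covers 1:a
3(u) covers ∅
4(u) covers 3:u
floor of heap: 0:a, 3:u
completions by unplaced set U, small U first (add the entries for U minus each lowest piece of U):
  |U|=1: {2}:1  {4}:1
  |U|=2: {1,2}:1  {2,4}:2  {3,4}:1
  |U|=3: {0,1,2}:1  {1,2,4}:3  {2,3,4}:3
  start at 0(a): 6
  start at 3(u): 4
sum over floor = 10

10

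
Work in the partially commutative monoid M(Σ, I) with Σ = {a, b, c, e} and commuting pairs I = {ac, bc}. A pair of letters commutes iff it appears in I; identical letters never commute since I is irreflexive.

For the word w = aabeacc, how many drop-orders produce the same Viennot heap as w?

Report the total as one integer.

#0=a has no predecessor
#1=a depends on [0:a]
#2=b depends on [1:a]
#3=e depends on [2:b]
#4=a depends on [3:e]
#5=c depends on [3:e]
#6=c depends on [5:c]
sources: [0:a]
N(rest) = Σ N(rest − s) over sources s of rest; N(one piece) = 1:
  size 1 → [4]=1  [6]=1
  size 2 → [4,6]=2  [5,6]=1
  size 3 → [4,5,6]=3
  size 4 → [3,4,5,6]=3
  size 5 → [2,3,4,5,6]=3
  first=0(a) contributes 3

3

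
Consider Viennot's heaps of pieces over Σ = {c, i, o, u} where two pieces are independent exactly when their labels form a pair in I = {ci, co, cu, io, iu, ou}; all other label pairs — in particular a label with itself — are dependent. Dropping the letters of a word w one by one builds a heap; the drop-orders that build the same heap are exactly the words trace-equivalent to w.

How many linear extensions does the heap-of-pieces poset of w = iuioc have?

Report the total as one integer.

0(i) covers ∅
1(u) covers ∅
2(i) covers 0:i
3(o) covers ∅
4(c) covers ∅
floor of heap: 0:i, 1:u, 3:o, 4:c
completions by unplaced set U, small U first (add the entries for U minus each lowest piece of U):
  |U|=1: {1}:1  {2}:1  {3}:1  {4}:1
  |U|=2: {0,2}:1  {1,2}:2  {1,3}:2  {1,4}:2  {2,3}:2  {2,4}:2  {3,4}:2
  |U|=3: {0,1,2}:3  {0,2,3}:3  {0,2,4}:3  {1,2,3}:6  {1,2,4}:6  {1,3,4}:6  {2,3,4}:6
  start at 0(i): 24
  start at 1(u): 12
  start at 3(o): 12
  start at 4(c): 12
sum over floor = 60

60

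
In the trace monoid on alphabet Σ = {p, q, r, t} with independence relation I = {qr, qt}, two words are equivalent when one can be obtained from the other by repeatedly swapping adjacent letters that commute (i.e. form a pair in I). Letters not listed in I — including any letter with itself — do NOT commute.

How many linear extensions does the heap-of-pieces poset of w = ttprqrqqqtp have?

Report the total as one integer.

#0=t has no predecessor
#1=t depends on [0:t]
#2=p depends on [1:t]
#3=r depends on [2:p]
#4=q depends on [2:p]
#5=r depends on [3:r]
#6=q depends on [4:q]
#7=q depends on [6:q]
#8=q depends on [7:q]
#9=t depends on [5:r]
#10=p depends on [8:q, 9:t]
sources: [0:t]
N(rest) = Σ N(rest − s) over sources s of rest; N(one piece) = 1:
  size 1 → [10]=1
  size 2 → [8,10]=1  [9,10]=1
  size 3 → [5,9,10]=1  [7,8,10]=1  [8,9,10]=2
  size 4 → [3,5,9,10]=1  [5,8,9,10]=3  [6,7,8,10]=1  [7,8,9,10]=3
  size 5 → [3,5,8,9,10]=4  [4,6,7,8,10]=1  [5,7,8,9,10]=6  [6,7,8,9,10]=4
  size 6 → [3,5,7,8,9,10]=10  [4,6,7,8,9,10]=5  [5,6,7,8,9,10]=10
  size 7 → [3,5,6,7,8,9,10]=20  [4,5,6,7,8,9,10]=15
  size 8 → [3,4,5,6,7,8,9,10]=35
  size 9 → [2,3,4,5,6,7,8,9,10]=35
  first=0(t) contributes 35

35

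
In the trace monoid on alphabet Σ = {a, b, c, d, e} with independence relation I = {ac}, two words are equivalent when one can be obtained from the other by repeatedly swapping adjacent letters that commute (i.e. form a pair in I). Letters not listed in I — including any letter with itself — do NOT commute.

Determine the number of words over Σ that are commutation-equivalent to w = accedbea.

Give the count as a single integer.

3

drop 0:a onto floor
drop 1:c onto floor
drop 2:c onto {1:c}
drop 3:e onto {0:a, 2:c}
drop 4:d onto {3:e}
drop 5:b onto {4:d}
drop 6:e onto {5:b}
drop 7:a onto {6:e}
ground layer = {0:a, 1:c}
drop-orders for the pieces not yet dropped (sum over which currently-grounded one goes next):
  1 to go: {7} 1
  2 to go: {6,7} 1
  3 to go: {5,6,7} 1
  4 to go: {4,5,6,7} 1
  5 to go: {3,4,5,6,7} 1
  6 to go: {0,3,4,5,6,7} 1  {2,3,4,5,6,7} 1
  if 0:a drops first: 1 orders
  if 1:c drops first: 2 orders
heap linearizations: 3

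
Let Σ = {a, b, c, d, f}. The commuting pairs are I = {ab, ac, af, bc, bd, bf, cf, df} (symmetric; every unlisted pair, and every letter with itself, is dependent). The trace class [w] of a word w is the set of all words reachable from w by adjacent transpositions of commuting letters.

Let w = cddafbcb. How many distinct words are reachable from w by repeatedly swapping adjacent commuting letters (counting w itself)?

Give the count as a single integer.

336

0(c) covers ∅
1(d) covers 0:c
2(d) covers 1:d
3(a) covers 2:d
4(f) covers ∅
5(b) covers ∅
6(c) covers 2:d
7(b) covers 5:b
floor of heap: 0:c, 4:f, 5:b
completions by unplaced set U, small U first (add the entries for U minus each lowest piece of U):
  |U|=1: {3}:1  {4}:1  {6}:1  {7}:1
  |U|=2: {3,4}:2  {3,6}:2  {3,7}:2  {4,6}:2  {4,7}:2  {5,7}:1  {6,7}:2
  |U|=3: {2,3,6}:2  {3,4,6}:6  {3,4,7}:6  {3,5,7}:3  {3,6,7}:6  {4,5,7}:3  {4,6,7}:6  {5,6,7}:3
  |U|=4: {1,2,3,6}:2  {2,3,4,6}:8  {2,3,6,7}:8  {3,4,5,7}:12  {3,4,6,7}:24  {3,5,6,7}:12  {4,5,6,7}:12
  |U|=5: {0,1,2,3,6}:2  {1,2,3,4,6}:10  {1,2,3,6,7}:10  {2,3,4,6,7}:40  {2,3,5,6,7}:20  {3,4,5,6,7}:60
  |U|=6: {0,1,2,3,4,6}:12  {0,1,2,3,6,7}:12  {1,2,3,4,6,7}:60  {1,2,3,5,6,7}:30  {2,3,4,5,6,7}:120
  start at 0(c): 210
  start at 4(f): 42
  start at 5(b): 84
sum over floor = 336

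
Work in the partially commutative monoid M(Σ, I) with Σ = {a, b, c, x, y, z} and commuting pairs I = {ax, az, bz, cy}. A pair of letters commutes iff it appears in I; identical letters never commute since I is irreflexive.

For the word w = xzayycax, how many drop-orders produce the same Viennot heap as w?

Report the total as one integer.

18

drop 0:x onto floor
drop 1:z onto {0:x}
drop 2:a onto floor
drop 3:y onto {1:z, 2:a}
drop 4:y onto {3:y}
drop 5:c onto {1:z, 2:a}
drop 6:a onto {4:y, 5:c}
drop 7:x onto {4:y, 5:c}
ground layer = {0:x, 2:a}
drop-orders for the pieces not yet dropped (sum over which currently-grounded one goes next):
  1 to go: {6} 1  {7} 1
  2 to go: {6,7} 2
  3 to go: {4,6,7} 2  {5,6,7} 2
  4 to go: {3,4,6,7} 2  {4,5,6,7} 4
  5 to go: {3,4,5,6,7} 6
  6 to go: {1,3,4,5,6,7} 6  {2,3,4,5,6,7} 6
  if 0:x drops first: 12 orders
  if 2:a drops first: 6 orders
heap linearizations: 18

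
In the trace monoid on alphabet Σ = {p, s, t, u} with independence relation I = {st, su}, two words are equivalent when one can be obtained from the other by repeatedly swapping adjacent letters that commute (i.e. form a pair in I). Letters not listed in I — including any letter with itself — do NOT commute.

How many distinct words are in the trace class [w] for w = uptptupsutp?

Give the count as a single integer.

0(u) covers ∅
1(p) covers 0:u
2(t) covers 1:p
3(p) covers 2:t
4(t) covers 3:p
5(u) covers 4:t
6(p) covers 5:u
7(s) covers 6:p
8(u) covers 6:p
9(t) covers 8:u
10(p) covers 7:s, 9:t
floor of heap: 0:u
completions by unplaced set U, small U first (add the entries for U minus each lowest piece of U):
  |U|=1: {10}:1
  |U|=2: {7,10}:1  {9,10}:1
  |U|=3: {7,9,10}:2  {8,9,10}:1
  |U|=4: {7,8,9,10}:3
  |U|=5: {6,7,8,9,10}:3
  |U|=6: {5,6,7,8,9,10}:3
  |U|=7: {4,5,6,7,8,9,10}:3
  |U|=8: {3,4,5,6,7,8,9,10}:3
  |U|=9: {2,3,4,5,6,7,8,9,10}:3
  start at 0(u): 3

3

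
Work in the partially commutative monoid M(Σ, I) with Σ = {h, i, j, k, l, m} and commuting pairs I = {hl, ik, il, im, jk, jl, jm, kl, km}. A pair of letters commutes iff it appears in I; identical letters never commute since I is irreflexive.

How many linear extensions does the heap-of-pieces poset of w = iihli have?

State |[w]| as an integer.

#0=i has no predecessor
#1=i depends on [0:i]
#2=h depends on [1:i]
#3=l has no predecessor
#4=i depends on [2:h]
sources: [0:i, 3:l]
N(rest) = Σ N(rest − s) over sources s of rest; N(one piece) = 1:
  size 1 → [3]=1  [4]=1
  size 2 → [2,4]=1  [3,4]=2
  size 3 → [1,2,4]=1  [2,3,4]=3
  first=0(i) contributes 4
  first=3(l) contributes 1
|[w]| = 5

5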